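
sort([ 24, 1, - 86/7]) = [  -  86/7, 1,24 ]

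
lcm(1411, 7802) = 132634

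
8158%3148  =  1862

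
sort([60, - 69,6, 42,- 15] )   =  [ - 69, - 15, 6,42,60 ] 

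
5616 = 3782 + 1834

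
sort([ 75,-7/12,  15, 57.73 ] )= [  -  7/12, 15, 57.73,75]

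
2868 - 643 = 2225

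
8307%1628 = 167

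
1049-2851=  - 1802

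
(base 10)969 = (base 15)449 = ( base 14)4D3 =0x3c9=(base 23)1j3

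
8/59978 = 4/29989 = 0.00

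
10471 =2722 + 7749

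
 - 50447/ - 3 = 50447/3 = 16815.67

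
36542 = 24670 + 11872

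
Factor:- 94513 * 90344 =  - 2^3*23^1*491^1*94513^1 =- 8538682472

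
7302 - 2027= 5275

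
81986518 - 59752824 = 22233694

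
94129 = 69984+24145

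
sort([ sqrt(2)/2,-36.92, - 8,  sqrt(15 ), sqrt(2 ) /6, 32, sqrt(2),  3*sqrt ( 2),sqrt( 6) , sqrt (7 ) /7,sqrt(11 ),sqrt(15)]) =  [ - 36.92, -8,  sqrt( 2)/6,sqrt( 7 )/7,sqrt(2)/2,sqrt( 2) , sqrt( 6), sqrt( 11),sqrt(15),sqrt(15 ),3*sqrt(2 ),32]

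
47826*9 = 430434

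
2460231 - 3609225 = -1148994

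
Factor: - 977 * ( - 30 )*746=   21865260= 2^2*3^1*5^1*373^1*977^1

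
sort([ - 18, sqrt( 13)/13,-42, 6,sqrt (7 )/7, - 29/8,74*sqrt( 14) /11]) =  [ - 42, - 18, - 29/8, sqrt(13)/13,  sqrt( 7)/7,6,74*sqrt (14)/11 ]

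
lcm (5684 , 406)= 5684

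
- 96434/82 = -1177 + 40/41 = -  1176.02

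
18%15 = 3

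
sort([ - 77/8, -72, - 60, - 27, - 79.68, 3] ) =[ - 79.68, - 72, - 60, - 27, - 77/8,  3]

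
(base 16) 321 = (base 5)11201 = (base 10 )801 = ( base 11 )669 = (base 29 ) RI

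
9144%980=324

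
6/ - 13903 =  - 6/13903 = - 0.00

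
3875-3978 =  - 103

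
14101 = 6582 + 7519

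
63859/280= 228 +19/280 = 228.07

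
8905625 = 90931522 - 82025897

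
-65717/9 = - 65717/9 = - 7301.89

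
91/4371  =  91/4371 = 0.02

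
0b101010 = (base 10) 42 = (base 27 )1f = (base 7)60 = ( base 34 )18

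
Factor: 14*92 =1288 =2^3*7^1 * 23^1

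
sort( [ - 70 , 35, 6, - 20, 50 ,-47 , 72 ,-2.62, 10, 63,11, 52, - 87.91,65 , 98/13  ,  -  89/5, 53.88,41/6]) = [ - 87.91, - 70,-47, - 20 , - 89/5, - 2.62 , 6,41/6, 98/13,  10,11, 35, 50, 52, 53.88, 63 , 65, 72] 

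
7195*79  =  568405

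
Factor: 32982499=11^1*17^1*19^1*9283^1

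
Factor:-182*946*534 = -91939848 = - 2^3* 3^1*7^1*11^1*13^1*43^1*89^1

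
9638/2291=4  +  6/29 = 4.21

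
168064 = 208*808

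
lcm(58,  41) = 2378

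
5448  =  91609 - 86161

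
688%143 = 116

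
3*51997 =155991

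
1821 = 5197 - 3376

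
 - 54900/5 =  - 10980 = -10980.00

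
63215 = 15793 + 47422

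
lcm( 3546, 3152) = 28368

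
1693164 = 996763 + 696401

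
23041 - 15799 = 7242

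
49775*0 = 0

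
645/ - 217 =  - 3 + 6/217 = - 2.97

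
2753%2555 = 198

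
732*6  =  4392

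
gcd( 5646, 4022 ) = 2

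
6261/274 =6261/274 =22.85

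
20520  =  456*45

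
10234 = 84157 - 73923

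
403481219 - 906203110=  - 502721891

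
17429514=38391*454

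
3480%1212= 1056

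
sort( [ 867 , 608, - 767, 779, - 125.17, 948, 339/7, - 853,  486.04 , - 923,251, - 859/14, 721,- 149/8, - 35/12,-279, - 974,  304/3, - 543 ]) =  [ - 974,-923,  -  853, - 767 , - 543, - 279, - 125.17, - 859/14, -149/8 , - 35/12,339/7,304/3, 251, 486.04, 608, 721,779,  867, 948 ]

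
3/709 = 3/709  =  0.00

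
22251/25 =890+ 1/25 = 890.04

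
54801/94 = 54801/94 = 582.99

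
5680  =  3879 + 1801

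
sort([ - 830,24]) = [ - 830,  24 ] 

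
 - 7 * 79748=  -  558236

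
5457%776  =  25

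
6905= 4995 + 1910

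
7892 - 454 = 7438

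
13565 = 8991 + 4574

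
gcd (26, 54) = 2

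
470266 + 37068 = 507334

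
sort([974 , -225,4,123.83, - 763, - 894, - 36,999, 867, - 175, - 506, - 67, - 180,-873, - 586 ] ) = [ - 894,-873, - 763, - 586, -506, - 225, - 180, - 175, - 67,-36, 4, 123.83, 867,  974,999 ] 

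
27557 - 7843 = 19714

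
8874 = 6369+2505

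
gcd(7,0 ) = 7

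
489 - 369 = 120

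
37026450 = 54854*675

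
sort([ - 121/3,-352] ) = [-352,-121/3]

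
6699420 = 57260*117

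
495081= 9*55009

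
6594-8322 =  - 1728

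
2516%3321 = 2516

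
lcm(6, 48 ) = 48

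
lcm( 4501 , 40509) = 40509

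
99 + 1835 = 1934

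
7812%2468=408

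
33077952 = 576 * 57427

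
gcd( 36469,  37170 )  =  1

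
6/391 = 6/391 = 0.02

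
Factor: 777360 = 2^4*3^1*5^1*41^1*79^1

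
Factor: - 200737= - 47^1* 4271^1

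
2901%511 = 346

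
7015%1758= 1741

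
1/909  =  1/909 = 0.00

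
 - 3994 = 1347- 5341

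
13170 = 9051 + 4119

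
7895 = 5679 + 2216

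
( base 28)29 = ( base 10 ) 65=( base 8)101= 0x41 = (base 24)2H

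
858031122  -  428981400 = 429049722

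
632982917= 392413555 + 240569362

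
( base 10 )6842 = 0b1101010111010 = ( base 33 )69b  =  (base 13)3164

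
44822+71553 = 116375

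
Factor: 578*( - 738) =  - 426564 = - 2^2* 3^2*17^2* 41^1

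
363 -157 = 206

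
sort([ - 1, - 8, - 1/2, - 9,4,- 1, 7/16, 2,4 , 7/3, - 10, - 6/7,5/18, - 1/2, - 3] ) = [ - 10, - 9,-8, - 3, - 1, - 1, - 6/7, - 1/2, - 1/2, 5/18,7/16,2, 7/3,  4,4 ] 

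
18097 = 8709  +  9388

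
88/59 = 1 + 29/59 = 1.49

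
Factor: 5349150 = 2^1*3^2*5^2*11887^1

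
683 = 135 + 548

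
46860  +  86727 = 133587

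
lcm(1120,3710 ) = 59360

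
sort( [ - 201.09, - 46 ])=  [ - 201.09, - 46]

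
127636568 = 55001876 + 72634692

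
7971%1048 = 635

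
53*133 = 7049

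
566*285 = 161310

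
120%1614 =120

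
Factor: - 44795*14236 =  -  637701620  =  - 2^2* 5^1*17^2*31^1 * 3559^1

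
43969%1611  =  472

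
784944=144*5451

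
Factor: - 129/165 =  - 43/55 = - 5^(  -  1) * 11^( -1) * 43^1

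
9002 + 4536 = 13538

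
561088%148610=115258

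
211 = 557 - 346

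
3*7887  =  23661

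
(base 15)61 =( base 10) 91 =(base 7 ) 160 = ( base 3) 10101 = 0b1011011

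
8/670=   4/335= 0.01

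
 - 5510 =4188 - 9698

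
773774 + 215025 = 988799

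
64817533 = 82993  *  781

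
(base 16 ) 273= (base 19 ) 1e0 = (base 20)1B7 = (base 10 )627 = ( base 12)443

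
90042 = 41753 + 48289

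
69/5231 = 69/5231 = 0.01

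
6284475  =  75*83793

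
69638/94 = 34819/47  =  740.83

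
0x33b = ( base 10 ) 827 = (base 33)p2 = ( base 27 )13h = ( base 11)692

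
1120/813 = 1120/813 = 1.38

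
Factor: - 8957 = -13^2*53^1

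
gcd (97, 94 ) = 1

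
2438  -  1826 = 612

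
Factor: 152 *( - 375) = -57000 = -  2^3*3^1*5^3*19^1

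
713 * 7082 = 5049466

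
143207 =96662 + 46545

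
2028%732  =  564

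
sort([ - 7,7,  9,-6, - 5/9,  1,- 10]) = [ - 10,-7, - 6, - 5/9, 1, 7, 9]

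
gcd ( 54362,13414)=706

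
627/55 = 11 + 2/5 = 11.40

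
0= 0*619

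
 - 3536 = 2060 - 5596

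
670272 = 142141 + 528131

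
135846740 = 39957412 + 95889328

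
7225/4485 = 1 + 548/897 = 1.61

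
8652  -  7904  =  748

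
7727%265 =42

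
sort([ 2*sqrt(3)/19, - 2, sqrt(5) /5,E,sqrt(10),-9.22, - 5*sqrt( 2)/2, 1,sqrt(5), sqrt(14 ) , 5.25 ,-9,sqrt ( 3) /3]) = [ - 9.22,- 9, - 5*sqrt( 2)/2,-2,2*sqrt( 3)/19,  sqrt(5)/5,  sqrt ( 3)/3, 1 , sqrt( 5),E,sqrt(10 ), sqrt( 14), 5.25 ]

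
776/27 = 28  +  20/27 =28.74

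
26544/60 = 442 + 2/5=442.40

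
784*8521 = 6680464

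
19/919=19/919= 0.02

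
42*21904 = 919968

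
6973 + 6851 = 13824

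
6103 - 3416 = 2687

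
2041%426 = 337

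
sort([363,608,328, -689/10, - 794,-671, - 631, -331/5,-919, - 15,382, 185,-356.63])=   [ -919,-794,-671, - 631, - 356.63 , - 689/10, - 331/5 ,-15,185, 328,  363,  382,608 ]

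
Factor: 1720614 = 2^1*3^1*7^1*71^1*577^1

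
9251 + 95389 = 104640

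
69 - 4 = 65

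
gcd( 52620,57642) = 6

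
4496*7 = 31472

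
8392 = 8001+391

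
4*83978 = 335912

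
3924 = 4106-182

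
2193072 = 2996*732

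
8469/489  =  17+52/163=17.32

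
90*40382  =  3634380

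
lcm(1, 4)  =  4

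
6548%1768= 1244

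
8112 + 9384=17496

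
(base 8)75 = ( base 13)49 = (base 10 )61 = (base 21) 2j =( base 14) 45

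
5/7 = 5/7 = 0.71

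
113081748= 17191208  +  95890540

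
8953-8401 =552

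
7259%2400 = 59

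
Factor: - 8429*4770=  - 2^1*3^2*5^1*53^1*8429^1 =- 40206330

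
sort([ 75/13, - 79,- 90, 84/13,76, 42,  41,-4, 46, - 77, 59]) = [ - 90, -79, - 77 , - 4, 75/13, 84/13,41, 42, 46, 59 , 76] 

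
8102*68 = 550936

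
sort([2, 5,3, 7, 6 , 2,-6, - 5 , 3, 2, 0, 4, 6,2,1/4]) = [ - 6, - 5, 0,1/4,2, 2, 2, 2, 3, 3,  4,5,6, 6, 7 ] 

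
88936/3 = 29645 + 1/3 = 29645.33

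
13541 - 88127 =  - 74586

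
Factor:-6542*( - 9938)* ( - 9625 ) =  - 625763561500 = -2^2*  5^3 * 7^1*11^1* 3271^1*4969^1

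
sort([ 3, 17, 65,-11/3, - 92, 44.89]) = [ - 92, - 11/3, 3, 17 , 44.89, 65]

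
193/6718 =193/6718 = 0.03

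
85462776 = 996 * 85806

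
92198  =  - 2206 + 94404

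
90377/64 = 1412 +9/64 = 1412.14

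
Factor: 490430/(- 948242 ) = -5^1*29^( - 1 )*16349^( -1) * 49043^1 = - 245215/474121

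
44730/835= 53 + 95/167 = 53.57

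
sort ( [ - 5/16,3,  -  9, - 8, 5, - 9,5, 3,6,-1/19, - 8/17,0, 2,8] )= [ -9,-9, - 8 , - 8/17, - 5/16, - 1/19,0,2,3,3,5, 5, 6,8 ]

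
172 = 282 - 110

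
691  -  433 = 258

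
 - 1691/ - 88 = 1691/88 = 19.22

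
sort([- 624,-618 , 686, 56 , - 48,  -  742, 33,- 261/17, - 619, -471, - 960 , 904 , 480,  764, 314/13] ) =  [-960,  -  742,  -  624 , - 619,-618,  -  471, - 48, - 261/17,314/13, 33,  56, 480, 686,  764, 904]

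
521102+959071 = 1480173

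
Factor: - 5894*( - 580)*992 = 2^8*5^1*7^1  *  29^1*31^1*421^1 = 3391171840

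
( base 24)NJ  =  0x23b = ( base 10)571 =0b1000111011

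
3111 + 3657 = 6768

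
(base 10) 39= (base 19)21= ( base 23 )1g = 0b100111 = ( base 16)27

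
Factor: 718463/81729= 3^( - 4 ) * 1009^( - 1 )*718463^1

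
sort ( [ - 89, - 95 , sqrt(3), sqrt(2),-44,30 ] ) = [ - 95,  -  89, - 44  ,  sqrt(2), sqrt(3),30]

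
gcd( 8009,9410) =1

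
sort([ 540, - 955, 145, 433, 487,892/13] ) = [ - 955, 892/13,145,433,487, 540]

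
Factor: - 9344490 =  - 2^1*3^1*5^1*67^1 * 4649^1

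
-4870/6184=- 1+657/3092 = -  0.79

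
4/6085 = 4/6085 = 0.00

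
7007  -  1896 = 5111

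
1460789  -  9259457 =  -7798668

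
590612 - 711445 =-120833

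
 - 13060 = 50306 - 63366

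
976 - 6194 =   -  5218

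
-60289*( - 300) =18086700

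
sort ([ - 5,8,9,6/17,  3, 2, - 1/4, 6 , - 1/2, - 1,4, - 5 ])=[ - 5, - 5,  -  1, - 1/2, - 1/4,6/17,2, 3,4, 6,8, 9]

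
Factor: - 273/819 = -3^ ( - 1)= -  1/3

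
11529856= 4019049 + 7510807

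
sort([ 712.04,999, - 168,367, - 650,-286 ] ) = [ - 650, - 286 , - 168, 367,712.04, 999] 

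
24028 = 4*6007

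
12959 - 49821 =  - 36862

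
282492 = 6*47082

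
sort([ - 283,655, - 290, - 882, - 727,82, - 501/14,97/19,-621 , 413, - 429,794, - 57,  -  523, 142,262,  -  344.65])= [ - 882,  -  727, - 621, - 523, - 429,-344.65, - 290,  -  283, - 57, - 501/14, 97/19 , 82,142 , 262,413,655, 794 ]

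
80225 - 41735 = 38490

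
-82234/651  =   - 127  +  443/651 = - 126.32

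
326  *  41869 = 13649294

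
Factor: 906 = 2^1*3^1*151^1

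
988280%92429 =63990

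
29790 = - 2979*( - 10 )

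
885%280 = 45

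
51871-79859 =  - 27988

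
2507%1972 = 535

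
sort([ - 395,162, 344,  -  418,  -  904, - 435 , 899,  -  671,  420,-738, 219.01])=[ - 904, - 738, - 671,  -  435, - 418,-395,162,219.01,344,420, 899] 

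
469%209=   51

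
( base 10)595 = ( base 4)21103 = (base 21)177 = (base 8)1123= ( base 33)I1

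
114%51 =12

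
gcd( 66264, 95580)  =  12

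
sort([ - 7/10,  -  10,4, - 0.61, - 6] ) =[  -  10, - 6,  -  7/10, - 0.61 , 4 ] 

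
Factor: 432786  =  2^1*3^1*17^1*4243^1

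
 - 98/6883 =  - 1 + 6785/6883 =- 0.01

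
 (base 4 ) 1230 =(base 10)108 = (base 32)3C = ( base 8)154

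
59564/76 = 783 + 14/19 =783.74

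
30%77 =30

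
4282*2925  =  12524850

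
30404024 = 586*51884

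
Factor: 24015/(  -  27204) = -8005/9068 = -2^(-2)*5^1* 1601^1 * 2267^( - 1 )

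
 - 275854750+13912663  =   - 261942087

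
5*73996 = 369980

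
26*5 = 130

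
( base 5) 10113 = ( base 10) 658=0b1010010010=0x292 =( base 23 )15E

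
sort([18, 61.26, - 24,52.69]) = [ - 24,18,52.69, 61.26]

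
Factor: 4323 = 3^1*11^1  *  131^1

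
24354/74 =329 + 4/37=329.11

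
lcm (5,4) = 20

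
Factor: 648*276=178848 = 2^5*3^5*23^1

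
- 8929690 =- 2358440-6571250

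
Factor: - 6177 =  - 3^1* 29^1*71^1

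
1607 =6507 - 4900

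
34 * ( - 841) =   -  28594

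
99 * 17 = 1683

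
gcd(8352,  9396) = 1044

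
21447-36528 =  - 15081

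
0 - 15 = -15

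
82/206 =41/103 = 0.40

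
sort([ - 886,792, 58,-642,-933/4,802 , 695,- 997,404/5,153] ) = [ - 997, - 886,- 642,-933/4,58,404/5,153,695, 792,802] 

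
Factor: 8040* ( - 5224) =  - 42000960  =  - 2^6 * 3^1*5^1 * 67^1 * 653^1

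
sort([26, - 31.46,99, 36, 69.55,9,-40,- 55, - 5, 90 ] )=[ - 55,-40,  -  31.46, - 5, 9 , 26 , 36,69.55,90,99] 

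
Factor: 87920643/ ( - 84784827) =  - 2539^(-1 ) *11131^( - 1)*29306881^1 = -29306881/28261609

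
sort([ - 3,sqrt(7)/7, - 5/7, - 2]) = [ - 3, - 2, -5/7,sqrt(7 ) /7] 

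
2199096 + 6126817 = 8325913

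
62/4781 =62/4781 = 0.01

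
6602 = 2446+4156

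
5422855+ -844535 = 4578320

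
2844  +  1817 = 4661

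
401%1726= 401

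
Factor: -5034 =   -  2^1* 3^1*839^1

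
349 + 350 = 699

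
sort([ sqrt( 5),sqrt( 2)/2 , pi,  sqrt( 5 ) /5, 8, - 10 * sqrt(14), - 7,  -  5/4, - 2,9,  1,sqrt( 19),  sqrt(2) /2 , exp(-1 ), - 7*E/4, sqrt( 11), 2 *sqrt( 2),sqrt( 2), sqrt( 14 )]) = [ - 10*sqrt( 14),- 7, - 7*E/4,-2,  -  5/4, exp( - 1),  sqrt(5) /5 , sqrt(2 ) /2,sqrt( 2 )/2, 1, sqrt(2) , sqrt( 5 ),2* sqrt(2),  pi , sqrt( 11 ),sqrt(  14) , sqrt ( 19), 8,9] 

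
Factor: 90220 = 2^2*5^1* 13^1  *  347^1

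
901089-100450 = 800639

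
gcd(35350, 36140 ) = 10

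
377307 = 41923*9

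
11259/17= 662 + 5/17 = 662.29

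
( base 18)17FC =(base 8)20276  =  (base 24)ED6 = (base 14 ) 30AA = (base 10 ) 8382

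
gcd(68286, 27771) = 3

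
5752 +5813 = 11565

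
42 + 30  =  72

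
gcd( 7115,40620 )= 5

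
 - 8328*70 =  - 582960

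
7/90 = 7/90 = 0.08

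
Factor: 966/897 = 2^1*7^1 * 13^( - 1) = 14/13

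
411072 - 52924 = 358148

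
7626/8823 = 2542/2941 = 0.86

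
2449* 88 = 215512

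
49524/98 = 505 + 17/49 = 505.35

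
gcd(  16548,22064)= 5516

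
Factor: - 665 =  - 5^1 * 7^1*19^1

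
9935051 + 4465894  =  14400945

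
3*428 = 1284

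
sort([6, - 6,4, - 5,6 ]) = [ - 6 , -5,4, 6,6]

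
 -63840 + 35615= - 28225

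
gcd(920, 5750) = 230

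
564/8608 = 141/2152 = 0.07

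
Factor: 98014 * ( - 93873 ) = -2^1*3^1 * 7^1 * 13^1 * 29^1 *83^1 * 7001^1 =- 9200868222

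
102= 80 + 22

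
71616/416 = 172  +  2/13 = 172.15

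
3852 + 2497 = 6349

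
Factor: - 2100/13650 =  - 2/13=-  2^1*13^ (-1) 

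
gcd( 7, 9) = 1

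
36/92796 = 3/7733 =0.00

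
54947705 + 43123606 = 98071311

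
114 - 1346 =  - 1232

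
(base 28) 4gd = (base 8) 7015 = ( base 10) 3597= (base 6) 24353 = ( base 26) 589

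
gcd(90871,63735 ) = 1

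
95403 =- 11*(  -  8673) 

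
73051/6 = 12175  +  1/6 =12175.17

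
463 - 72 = 391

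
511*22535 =11515385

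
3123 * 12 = 37476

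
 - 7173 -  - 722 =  - 6451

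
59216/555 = 106 + 386/555 = 106.70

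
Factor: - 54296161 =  - 61^1*113^1*7877^1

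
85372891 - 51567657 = 33805234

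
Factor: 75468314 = 2^1*71^1*131^1*4057^1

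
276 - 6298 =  - 6022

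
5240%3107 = 2133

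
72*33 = 2376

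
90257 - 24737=65520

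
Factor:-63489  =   - 3^1*21163^1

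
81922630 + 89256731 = 171179361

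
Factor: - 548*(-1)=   548 = 2^2*137^1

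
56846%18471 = 1433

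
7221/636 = 2407/212 =11.35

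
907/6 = 151 + 1/6 =151.17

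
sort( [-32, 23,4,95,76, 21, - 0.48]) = [ - 32, - 0.48, 4,21,23, 76, 95 ] 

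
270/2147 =270/2147 = 0.13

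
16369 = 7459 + 8910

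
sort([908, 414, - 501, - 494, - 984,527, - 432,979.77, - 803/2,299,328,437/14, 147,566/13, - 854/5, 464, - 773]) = [ - 984, -773, - 501, - 494, - 432,-803/2, - 854/5, 437/14,566/13,  147,299, 328,  414, 464, 527,908,  979.77 ] 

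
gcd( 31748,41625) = 1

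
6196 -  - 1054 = 7250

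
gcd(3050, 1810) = 10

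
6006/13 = 462 = 462.00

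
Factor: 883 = 883^1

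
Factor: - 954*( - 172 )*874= 2^4*3^2*19^1*23^1*43^1*53^1 = 143412912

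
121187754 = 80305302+40882452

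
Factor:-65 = - 5^1*13^1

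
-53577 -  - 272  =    -  53305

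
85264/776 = 10658/97 = 109.88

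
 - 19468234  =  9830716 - 29298950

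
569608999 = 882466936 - 312857937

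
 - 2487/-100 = 2487/100=   24.87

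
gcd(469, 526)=1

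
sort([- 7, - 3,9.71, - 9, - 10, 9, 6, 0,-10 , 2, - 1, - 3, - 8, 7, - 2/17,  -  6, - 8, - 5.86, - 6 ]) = [ - 10, - 10, - 9, - 8, - 8, - 7, - 6, - 6, - 5.86, - 3, - 3, - 1, - 2/17,0,2,6,7 , 9, 9.71]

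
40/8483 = 40/8483 = 0.00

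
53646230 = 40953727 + 12692503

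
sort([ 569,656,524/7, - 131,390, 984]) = [ - 131,524/7, 390, 569,656, 984]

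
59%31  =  28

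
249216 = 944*264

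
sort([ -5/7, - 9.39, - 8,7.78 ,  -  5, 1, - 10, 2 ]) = [ - 10, - 9.39, - 8,-5 ,-5/7, 1 , 2,7.78 ] 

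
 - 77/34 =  - 77/34 = -2.26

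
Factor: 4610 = 2^1*5^1*461^1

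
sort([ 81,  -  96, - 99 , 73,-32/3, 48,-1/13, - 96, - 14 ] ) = [- 99, - 96, - 96, - 14,-32/3 ,  -  1/13, 48, 73,81]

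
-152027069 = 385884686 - 537911755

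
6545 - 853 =5692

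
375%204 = 171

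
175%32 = 15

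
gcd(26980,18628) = 4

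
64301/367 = 64301/367 = 175.21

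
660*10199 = 6731340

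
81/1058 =81/1058 = 0.08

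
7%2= 1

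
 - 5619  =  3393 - 9012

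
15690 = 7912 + 7778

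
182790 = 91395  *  2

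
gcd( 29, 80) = 1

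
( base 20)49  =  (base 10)89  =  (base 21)45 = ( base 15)5E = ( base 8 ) 131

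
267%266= 1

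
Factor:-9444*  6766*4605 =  - 2^3*3^2*5^1 *17^1*199^1*307^1*787^1 = -294250768920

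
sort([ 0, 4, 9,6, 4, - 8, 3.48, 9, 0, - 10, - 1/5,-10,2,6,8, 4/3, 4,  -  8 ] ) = [-10,-10, - 8, - 8, - 1/5,0, 0, 4/3, 2,3.48, 4, 4,4, 6,6,8, 9, 9]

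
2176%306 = 34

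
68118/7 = 68118/7 = 9731.14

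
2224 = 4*556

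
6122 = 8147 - 2025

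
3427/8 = 428+3/8 = 428.38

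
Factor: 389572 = 2^2 * 17^2*337^1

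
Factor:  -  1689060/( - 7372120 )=84453/368606  =  2^ (  -  1 ) * 3^1*7^( - 1 )*113^( - 1 )*233^( - 1 )*28151^1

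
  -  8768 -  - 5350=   -  3418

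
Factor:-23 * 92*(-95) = 2^2*5^1 * 19^1 * 23^2 = 201020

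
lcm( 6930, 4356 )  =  152460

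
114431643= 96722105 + 17709538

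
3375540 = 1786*1890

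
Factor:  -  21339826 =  -2^1*10669913^1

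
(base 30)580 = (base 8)11204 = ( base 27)6DF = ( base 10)4740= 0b1001010000100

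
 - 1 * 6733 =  - 6733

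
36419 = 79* 461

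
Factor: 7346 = 2^1*3673^1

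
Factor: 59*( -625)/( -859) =5^4*59^1*859^(-1) = 36875/859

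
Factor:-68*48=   -  2^6 *3^1*17^1 =- 3264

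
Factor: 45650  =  2^1*5^2* 11^1*83^1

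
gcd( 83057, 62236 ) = 1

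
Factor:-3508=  - 2^2 * 877^1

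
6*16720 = 100320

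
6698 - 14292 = -7594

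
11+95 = 106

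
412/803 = 412/803= 0.51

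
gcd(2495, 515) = 5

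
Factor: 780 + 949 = 7^1*13^1*19^1 = 1729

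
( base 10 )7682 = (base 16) 1e02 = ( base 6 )55322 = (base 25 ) C77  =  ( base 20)J42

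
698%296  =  106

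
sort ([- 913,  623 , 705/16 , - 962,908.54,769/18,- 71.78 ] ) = [ - 962,-913,-71.78 , 769/18,705/16, 623,908.54]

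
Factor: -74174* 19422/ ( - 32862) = 240101238/5477 =2^1*3^1*13^1 * 83^1*5477^( - 1 )*37087^1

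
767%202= 161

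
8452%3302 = 1848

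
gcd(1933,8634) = 1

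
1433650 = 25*57346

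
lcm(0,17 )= 0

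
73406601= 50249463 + 23157138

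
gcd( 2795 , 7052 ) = 43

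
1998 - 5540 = -3542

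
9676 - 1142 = 8534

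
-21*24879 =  - 522459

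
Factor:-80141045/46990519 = -5^1*31^1*67^1*7717^1*46990519^( - 1 )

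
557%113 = 105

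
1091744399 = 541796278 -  - 549948121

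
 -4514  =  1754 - 6268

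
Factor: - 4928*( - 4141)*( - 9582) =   -  195538417536 = - 2^7 * 3^1*7^1*11^1*41^1*101^1 * 1597^1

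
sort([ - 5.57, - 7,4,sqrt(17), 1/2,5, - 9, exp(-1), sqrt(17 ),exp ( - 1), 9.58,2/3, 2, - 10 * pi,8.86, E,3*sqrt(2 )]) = [ - 10*pi,-9, - 7, - 5.57, exp(-1) , exp( - 1 ), 1/2, 2/3, 2, E,  4,sqrt( 17),sqrt( 17 ), 3 * sqrt( 2), 5, 8.86, 9.58]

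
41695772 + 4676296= 46372068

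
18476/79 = 233 + 69/79 = 233.87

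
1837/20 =1837/20 = 91.85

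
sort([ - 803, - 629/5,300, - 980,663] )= [ - 980, - 803,- 629/5,300, 663]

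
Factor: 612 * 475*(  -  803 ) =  - 233432100 =-2^2*3^2 * 5^2*11^1*17^1* 19^1 * 73^1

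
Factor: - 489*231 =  - 3^2*7^1 * 11^1*163^1=   - 112959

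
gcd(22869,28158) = 3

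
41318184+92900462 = 134218646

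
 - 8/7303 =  - 1 + 7295/7303=- 0.00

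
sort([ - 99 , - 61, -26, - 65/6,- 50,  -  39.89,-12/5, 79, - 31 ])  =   [ - 99,  -  61, - 50,  -  39.89,-31,-26,- 65/6,  -  12/5,  79 ]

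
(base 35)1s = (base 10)63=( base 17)3C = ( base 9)70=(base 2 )111111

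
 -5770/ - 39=5770/39 = 147.95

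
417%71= 62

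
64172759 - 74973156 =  - 10800397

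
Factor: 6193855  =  5^1 * 1238771^1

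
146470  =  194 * 755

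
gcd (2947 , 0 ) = 2947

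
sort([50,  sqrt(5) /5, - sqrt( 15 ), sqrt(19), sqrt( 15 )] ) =[ - sqrt(15 ), sqrt(5)/5, sqrt(15),sqrt( 19), 50 ]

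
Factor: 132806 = 2^1*66403^1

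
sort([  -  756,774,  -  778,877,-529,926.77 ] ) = [ - 778,-756,-529 , 774, 877, 926.77] 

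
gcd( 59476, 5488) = 4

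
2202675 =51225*43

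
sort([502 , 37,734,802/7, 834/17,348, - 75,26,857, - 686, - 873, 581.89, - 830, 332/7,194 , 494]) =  [ - 873 , - 830, - 686, - 75, 26,37,332/7, 834/17,802/7, 194 , 348,494,502,581.89, 734,857 ] 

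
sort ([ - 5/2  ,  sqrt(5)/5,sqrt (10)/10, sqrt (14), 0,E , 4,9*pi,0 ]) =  [ - 5/2,0 , 0, sqrt( 10)/10, sqrt( 5 ) /5,E,sqrt( 14), 4 , 9*pi]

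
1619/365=4  +  159/365 = 4.44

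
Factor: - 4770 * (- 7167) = 2^1* 3^3*5^1 * 53^1 * 2389^1 = 34186590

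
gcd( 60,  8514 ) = 6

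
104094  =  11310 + 92784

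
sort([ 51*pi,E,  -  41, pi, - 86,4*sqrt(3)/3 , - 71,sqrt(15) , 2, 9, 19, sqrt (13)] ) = [ - 86, - 71, - 41, 2,4*sqrt( 3) /3,E, pi,  sqrt ( 13), sqrt(15 ),9, 19, 51*pi]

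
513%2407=513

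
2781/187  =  2781/187= 14.87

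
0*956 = 0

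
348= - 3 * ( - 116)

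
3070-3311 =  -241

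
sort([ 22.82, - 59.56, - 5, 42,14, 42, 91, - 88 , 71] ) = [ - 88, - 59.56,-5, 14  ,  22.82,42,42,  71, 91] 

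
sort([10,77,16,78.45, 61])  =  [10,16 , 61, 77, 78.45] 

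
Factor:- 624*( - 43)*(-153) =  - 4105296 = - 2^4*3^3*13^1*17^1*43^1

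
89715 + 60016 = 149731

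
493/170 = 2+9/10 = 2.90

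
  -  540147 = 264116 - 804263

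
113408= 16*7088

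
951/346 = 2+259/346 = 2.75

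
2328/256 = 291/32 = 9.09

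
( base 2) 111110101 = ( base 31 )G5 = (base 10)501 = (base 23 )li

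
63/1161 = 7/129 = 0.05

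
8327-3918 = 4409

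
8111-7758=353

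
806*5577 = 4495062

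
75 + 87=162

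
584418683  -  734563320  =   - 150144637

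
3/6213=1/2071=   0.00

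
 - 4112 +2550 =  - 1562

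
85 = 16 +69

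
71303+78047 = 149350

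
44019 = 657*67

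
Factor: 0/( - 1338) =0=0^1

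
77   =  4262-4185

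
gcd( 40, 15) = 5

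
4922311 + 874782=5797093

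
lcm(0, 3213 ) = 0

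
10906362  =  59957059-49050697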